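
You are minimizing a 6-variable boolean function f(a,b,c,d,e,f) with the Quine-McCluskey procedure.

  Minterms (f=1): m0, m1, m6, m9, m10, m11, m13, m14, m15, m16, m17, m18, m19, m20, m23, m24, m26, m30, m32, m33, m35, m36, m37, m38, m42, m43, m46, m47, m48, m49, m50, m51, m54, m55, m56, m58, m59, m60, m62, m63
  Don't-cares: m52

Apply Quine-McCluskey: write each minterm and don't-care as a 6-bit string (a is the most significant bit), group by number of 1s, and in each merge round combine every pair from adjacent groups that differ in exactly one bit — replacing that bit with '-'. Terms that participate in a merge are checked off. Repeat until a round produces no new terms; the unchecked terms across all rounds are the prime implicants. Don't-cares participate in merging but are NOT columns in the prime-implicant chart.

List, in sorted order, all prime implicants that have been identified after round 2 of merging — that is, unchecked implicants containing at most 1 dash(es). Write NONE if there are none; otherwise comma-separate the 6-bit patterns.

00-001

[col 0] 000000*, 000001*, 000110*, 001001*, 001010*, 001011*, 001101*, 001110*, 001111*, 010000*, 010001*, 010010*, 010011*, 010100*, 010111*, 011000*, 011010*, 011110*, 100000*, 100001*, 100011*, 100100*, 100101*, 100110*, 101010*, 101011*, 101110*, 101111*, 110000*, 110001*, 110010*, 110011*, 110100*, 110110*, 110111*, 111000*, 111010*, 111011*, 111100*, 111110*, 111111*
[col 1] -00000*, -00001*, -00110*, -01010*, -01011*, -01110*, -01111*, -10000*, -10001*, -10010*, -10011*, -10100*, -10111*, -11000*, -11010*, -11110*, 0-0000*, 0-0001*, 0-1010*, 0-1110*, 00-001, 00-110*, 00000-*, 001-01*, 001-10*, 001-11*, 0010-1*, 00101-*, 0011-1*, 00111-*, 01-000*, 01-010*, 010-00*, 010-11*, 0100-0*, 0100-1*, 01000-*, 01001-*, 011-10*, 0110-0*, 1-0000*, 1-0001*, 1-0011*, 1-0100*, 1-0110*, 1-1010*, 1-1011*, 1-1110*, 1-1111*, 10-011*, 10-110*, 100-00*, 100-01*, 1000-1*, 10000-*, 1001-0*, 10010-*, 101-10*, 101-11*, 10101-*, 10111-*, 11-000*, 11-010*, 11-011*, 11-100*, 11-110*, 11-111*, 110-00*, 110-10*, 110-11*, 1100-0*, 1100-1*, 11000-*, 11001-*, 1101-0*, 11011-*, 111-00*, 111-10*, 111-11*, 1110-0*, 11101-*, 1111-0*, 11111-*
[col 2] --0000*, --0001*, --1010*, --1110*, -0-110, -0000-*, -01-10*, -01-11*, -0101-*, -0111-*, -1-000*, -1-010*, -10-00, -10-11, -100-0*, -100-1*, -1000-*, -1001-*, -11-10*, -110-0*, 0-000-*, 0-1-10*, 001--1, 001-1-*, 01-0-0*, 0100--*, 1--011, 1--110, 1-0-00, 1-00-1, 1-000-*, 1-01-0, 1-1-10*, 1-1-11*, 1-101-*, 1-111-*, 100-0-, 101-1-*, 11--00*, 11--10*, 11--11*, 11-0-0*, 11-01-*, 11-1-0*, 11-11-*, 110--0*, 110-1-*, 1100--*, 111--0*, 111-1-*
[col 3] --000-, --1-10, -01-1-, -1-0-0, -100--, 1-1-1-, 11---0, 11--1-
Prime implicants: --000-, --1-10, -0-110, -01-1-, -1-0-0, -10-00, -10-11, -100--, 00-001, 001--1, 1--011, 1--110, 1-0-00, 1-00-1, 1-01-0, 1-1-1-, 100-0-, 11---0, 11--1-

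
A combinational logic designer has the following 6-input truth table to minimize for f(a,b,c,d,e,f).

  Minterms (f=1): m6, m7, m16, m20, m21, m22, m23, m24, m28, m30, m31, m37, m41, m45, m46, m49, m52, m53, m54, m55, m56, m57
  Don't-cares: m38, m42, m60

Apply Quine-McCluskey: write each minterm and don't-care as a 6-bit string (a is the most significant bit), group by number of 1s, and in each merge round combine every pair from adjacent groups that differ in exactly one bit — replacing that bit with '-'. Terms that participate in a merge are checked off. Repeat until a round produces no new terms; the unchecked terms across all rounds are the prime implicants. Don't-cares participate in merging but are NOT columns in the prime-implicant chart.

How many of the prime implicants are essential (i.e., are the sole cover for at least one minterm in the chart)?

size-2^0 implicants → 000110(✓)  000111(✓)  010000(✓)  010100(✓)  010101(✓)  010110(✓)  010111(✓)  011000(✓)  011100(✓)  011110(✓)  011111(✓)  100101(✓)  100110(✓)  101001(✓)  101010(✓)  101101(✓)  101110(✓)  110001(✓)  110100(✓)  110101(✓)  110110(✓)  110111(✓)  111000(✓)  111001(✓)  111100(✓)
size-2^1 implicants → -00110(✓)  -10100(✓)  -10101(✓)  -10110(✓)  -10111(✓)  -11000(✓)  -11100(✓)  0-0110(✓)  0-0111(✓)  00011-(✓)  01-000(✓)  01-100(✓)  01-110(✓)  01-111(✓)  010-00(✓)  0101-0(✓)  0101-1(✓)  01010-(✓)  01011-(✓)  011-00(✓)  0111-0(✓)  01111-(✓)  1-0101  1-0110(✓)  1-1001  10-101  10-110  101-01  101-10  11-001  11-100(✓)  110-01  1101-0(✓)  1101-1(✓)  11010-(✓)  11011-(✓)  111-00(✓)  11100-
size-2^2 implicants → --0110  -1-100  -101-0(✓)  -101-1(✓)  -1010-(✓)  -1011-(✓)  -11-00  0-011-  01--00  01-1-0  01-11-  0101--(✓)  1101--(✓)
size-2^3 implicants → -101--
Unchecked terms (primes): --0110, -1-100, -101--, -11-00, 0-011-, 01--00, 01-1-0, 01-11-, 1-0101, 1-1001, 10-101, 10-110, 101-01, 101-10, 11-001, 110-01, 11100-
Minterm coverage:
  m6 ⊆ --0110,0-011-
  m7 ⊆ 0-011- [E]
  m16 ⊆ 01--00 [E]
  m20 ⊆ -1-100,-101--,01--00,01-1-0
  m21 ⊆ -101-- [E]
  m22 ⊆ --0110,-101--,0-011-,01-1-0,01-11-
  m23 ⊆ -101--,0-011-,01-11-
  m24 ⊆ -11-00,01--00
  m28 ⊆ -1-100,-11-00,01--00,01-1-0
  m30 ⊆ 01-1-0,01-11-
  m31 ⊆ 01-11- [E]
  m37 ⊆ 1-0101,10-101
  m41 ⊆ 1-1001,101-01
  m45 ⊆ 10-101,101-01
  m46 ⊆ 10-110,101-10
  m49 ⊆ 11-001,110-01
  m52 ⊆ -1-100,-101--
  m53 ⊆ -101--,1-0101,110-01
  m54 ⊆ --0110,-101--
  m55 ⊆ -101-- [E]
  m56 ⊆ -11-00,11100-
  m57 ⊆ 1-1001,11-001,11100-
E = {-101--, 0-011-, 01--00, 01-11-}

4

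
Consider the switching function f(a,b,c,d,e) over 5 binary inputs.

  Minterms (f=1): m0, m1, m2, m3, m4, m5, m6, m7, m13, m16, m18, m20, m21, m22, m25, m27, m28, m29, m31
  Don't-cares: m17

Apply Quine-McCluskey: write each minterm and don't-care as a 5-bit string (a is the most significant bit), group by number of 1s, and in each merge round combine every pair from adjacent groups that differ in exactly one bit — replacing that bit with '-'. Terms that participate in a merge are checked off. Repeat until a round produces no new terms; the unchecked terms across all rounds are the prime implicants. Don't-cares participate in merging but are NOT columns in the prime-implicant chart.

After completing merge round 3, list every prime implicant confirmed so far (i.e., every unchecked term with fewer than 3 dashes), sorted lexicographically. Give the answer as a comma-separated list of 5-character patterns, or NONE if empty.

--101, 1--01, 1-10-, 11--1

[col 0] 00000*, 00001*, 00010*, 00011*, 00100*, 00101*, 00110*, 00111*, 01101*, 10000*, 10001*, 10010*, 10100*, 10101*, 10110*, 11001*, 11011*, 11100*, 11101*, 11111*
[col 1] -0000*, -0001*, -0010*, -0100*, -0101*, -0110*, -1101*, 0-101*, 00-00*, 00-01*, 00-10*, 00-11*, 000-0*, 000-1*, 0000-*, 0001-*, 001-0*, 001-1*, 0010-*, 0011-*, 1-001*, 1-100*, 1-101*, 10-00*, 10-01*, 10-10*, 100-0*, 1000-*, 101-0*, 1010-*, 11-01*, 11-11*, 110-1*, 111-1*, 1110-*
[col 2] --101, -0-00*, -0-01*, -0-10*, -00-0*, -000-*, -01-0*, -010-*, 00--0*, 00--1*, 00-0-*, 00-1-*, 000--*, 001--*, 1--01, 1-10-, 10--0*, 10-0-*, 11--1
[col 3] -0--0, -0-0-, 00---
Prime implicants: --101, -0--0, -0-0-, 00---, 1--01, 1-10-, 11--1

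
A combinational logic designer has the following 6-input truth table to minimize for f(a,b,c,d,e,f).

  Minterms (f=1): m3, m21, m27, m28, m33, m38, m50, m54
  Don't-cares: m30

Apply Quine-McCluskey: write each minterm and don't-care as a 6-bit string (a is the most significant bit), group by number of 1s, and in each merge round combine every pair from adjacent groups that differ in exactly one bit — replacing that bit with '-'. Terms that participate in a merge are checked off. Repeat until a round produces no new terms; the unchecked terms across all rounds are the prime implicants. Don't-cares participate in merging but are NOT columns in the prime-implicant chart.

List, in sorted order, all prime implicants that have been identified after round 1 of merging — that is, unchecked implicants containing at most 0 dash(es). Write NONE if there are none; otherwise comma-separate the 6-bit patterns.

[col 0] 000011, 010101, 011011, 011100*, 011110*, 100001, 100110*, 110010*, 110110*
[col 1] 0111-0, 1-0110, 110-10
Prime implicants: 000011, 010101, 011011, 0111-0, 1-0110, 100001, 110-10

000011, 010101, 011011, 100001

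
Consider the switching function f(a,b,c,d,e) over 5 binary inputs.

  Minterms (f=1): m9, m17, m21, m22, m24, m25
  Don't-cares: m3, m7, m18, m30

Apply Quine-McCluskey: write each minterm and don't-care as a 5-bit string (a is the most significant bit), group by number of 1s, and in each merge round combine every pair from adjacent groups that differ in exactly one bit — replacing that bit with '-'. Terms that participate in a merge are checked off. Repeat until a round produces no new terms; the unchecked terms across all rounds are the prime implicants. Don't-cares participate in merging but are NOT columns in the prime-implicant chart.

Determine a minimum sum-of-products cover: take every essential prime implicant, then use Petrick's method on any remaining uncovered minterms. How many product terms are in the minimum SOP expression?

4

Round 0: 00011✓ 00111✓ 01001✓ 10001✓ 10010✓ 10101✓ 10110✓ 11000✓ 11001✓ 11110✓
Round 1: -1001 00-11 1-001 1-110 10-01 10-10 1100-
PIs = {-1001, 00-11, 1-001, 1-110, 10-01, 10-10, 1100-}
Coverage chart:
  m9: -1001 ←essential
  m17: 1-001,10-01
  m21: 10-01 ←essential
  m22: 1-110,10-10
  m24: 1100- ←essential
  m25: -1001,1-001,1100-
Essential: -1001, 10-01, 1100-
Petrick residual → 1-110
Min cover (4 terms): bc'd'e + acde' + ab'd'e + abc'd'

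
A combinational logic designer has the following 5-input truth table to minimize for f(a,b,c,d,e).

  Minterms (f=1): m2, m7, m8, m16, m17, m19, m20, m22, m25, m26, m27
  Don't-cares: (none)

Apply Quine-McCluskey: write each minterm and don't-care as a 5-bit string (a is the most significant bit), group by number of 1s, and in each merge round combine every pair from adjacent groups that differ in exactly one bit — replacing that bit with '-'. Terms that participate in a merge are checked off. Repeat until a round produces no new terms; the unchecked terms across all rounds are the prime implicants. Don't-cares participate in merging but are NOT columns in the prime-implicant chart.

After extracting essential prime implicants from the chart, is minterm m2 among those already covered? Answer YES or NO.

size-2^0 implicants → 00010  00111  01000  10000(✓)  10001(✓)  10011(✓)  10100(✓)  10110(✓)  11001(✓)  11010(✓)  11011(✓)
size-2^1 implicants → 1-001(✓)  1-011(✓)  10-00  100-1(✓)  1000-  101-0  110-1(✓)  1101-
size-2^2 implicants → 1-0-1
Unchecked terms (primes): 00010, 00111, 01000, 1-0-1, 10-00, 1000-, 101-0, 1101-
Minterm coverage:
  m2 ⊆ 00010 [E]
  m7 ⊆ 00111 [E]
  m8 ⊆ 01000 [E]
  m16 ⊆ 10-00,1000-
  m17 ⊆ 1-0-1,1000-
  m19 ⊆ 1-0-1 [E]
  m20 ⊆ 10-00,101-0
  m22 ⊆ 101-0 [E]
  m25 ⊆ 1-0-1 [E]
  m26 ⊆ 1101- [E]
  m27 ⊆ 1-0-1,1101-
E = {00010, 00111, 01000, 1-0-1, 101-0, 1101-}

YES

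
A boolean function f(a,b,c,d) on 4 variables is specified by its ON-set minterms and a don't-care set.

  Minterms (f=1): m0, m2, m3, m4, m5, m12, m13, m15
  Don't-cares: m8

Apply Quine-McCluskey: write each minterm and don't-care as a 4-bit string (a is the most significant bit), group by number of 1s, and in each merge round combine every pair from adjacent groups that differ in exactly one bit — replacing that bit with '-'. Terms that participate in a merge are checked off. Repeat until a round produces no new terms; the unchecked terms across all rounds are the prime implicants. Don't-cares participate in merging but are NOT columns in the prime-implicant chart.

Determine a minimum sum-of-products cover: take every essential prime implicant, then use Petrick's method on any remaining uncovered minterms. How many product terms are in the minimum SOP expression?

Round 0: 0000✓ 0010✓ 0011✓ 0100✓ 0101✓ 1000✓ 1100✓ 1101✓ 1111✓
Round 1: -000✓ -100✓ -101✓ 0-00✓ 00-0 001- 010-✓ 1-00✓ 11-1 110-✓
Round 2: --00 -10-
PIs = {--00, -10-, 00-0, 001-, 11-1}
Coverage chart:
  m0: --00,00-0
  m2: 00-0,001-
  m3: 001- ←essential
  m4: --00,-10-
  m5: -10- ←essential
  m12: --00,-10-
  m13: -10-,11-1
  m15: 11-1 ←essential
Essential: -10-, 001-, 11-1
Petrick residual → --00
Min cover (4 terms): c'd' + bc' + a'b'c + abd

4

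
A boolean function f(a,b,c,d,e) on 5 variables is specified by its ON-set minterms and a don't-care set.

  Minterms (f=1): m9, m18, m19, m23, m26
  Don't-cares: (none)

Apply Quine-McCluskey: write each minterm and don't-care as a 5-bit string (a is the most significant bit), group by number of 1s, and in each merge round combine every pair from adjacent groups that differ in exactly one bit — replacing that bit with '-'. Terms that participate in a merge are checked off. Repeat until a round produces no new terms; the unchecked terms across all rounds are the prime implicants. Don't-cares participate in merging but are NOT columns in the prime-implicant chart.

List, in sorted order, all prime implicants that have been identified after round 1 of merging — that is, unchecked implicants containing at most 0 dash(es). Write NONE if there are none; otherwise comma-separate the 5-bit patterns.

size-2^0 implicants → 01001  10010(✓)  10011(✓)  10111(✓)  11010(✓)
size-2^1 implicants → 1-010  10-11  1001-
Unchecked terms (primes): 01001, 1-010, 10-11, 1001-

01001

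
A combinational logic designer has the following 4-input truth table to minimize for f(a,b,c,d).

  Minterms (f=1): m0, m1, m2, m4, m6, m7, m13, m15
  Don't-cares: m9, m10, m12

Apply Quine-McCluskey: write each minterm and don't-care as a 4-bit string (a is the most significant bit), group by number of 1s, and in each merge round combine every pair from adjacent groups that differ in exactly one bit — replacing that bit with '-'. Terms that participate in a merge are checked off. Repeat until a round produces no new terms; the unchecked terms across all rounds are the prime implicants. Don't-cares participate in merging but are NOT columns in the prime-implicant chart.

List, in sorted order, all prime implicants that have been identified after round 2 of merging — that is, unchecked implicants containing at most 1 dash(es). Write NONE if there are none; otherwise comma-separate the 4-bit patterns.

Round 0: 0000✓ 0001✓ 0010✓ 0100✓ 0110✓ 0111✓ 1001✓ 1010✓ 1100✓ 1101✓ 1111✓
Round 1: -001 -010 -100 -111 0-00✓ 0-10✓ 00-0✓ 000- 01-0✓ 011- 1-01 11-1 110-
Round 2: 0--0
PIs = {-001, -010, -100, -111, 0--0, 000-, 011-, 1-01, 11-1, 110-}

-001, -010, -100, -111, 000-, 011-, 1-01, 11-1, 110-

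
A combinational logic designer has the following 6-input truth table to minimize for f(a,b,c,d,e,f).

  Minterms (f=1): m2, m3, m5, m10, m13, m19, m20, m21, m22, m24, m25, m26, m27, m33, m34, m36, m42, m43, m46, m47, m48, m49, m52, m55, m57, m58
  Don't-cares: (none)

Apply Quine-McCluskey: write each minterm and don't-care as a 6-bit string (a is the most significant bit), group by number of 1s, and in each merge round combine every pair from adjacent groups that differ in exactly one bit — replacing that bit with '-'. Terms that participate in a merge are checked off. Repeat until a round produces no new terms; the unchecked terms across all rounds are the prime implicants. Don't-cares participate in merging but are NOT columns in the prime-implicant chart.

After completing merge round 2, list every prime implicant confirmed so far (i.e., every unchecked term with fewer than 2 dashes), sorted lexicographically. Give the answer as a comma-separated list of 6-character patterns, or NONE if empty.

[col 0] 000010*, 000011*, 000101*, 001010*, 001101*, 010011*, 010100*, 010101*, 010110*, 011000*, 011001*, 011010*, 011011*, 100001*, 100010*, 100100*, 101010*, 101011*, 101110*, 101111*, 110000*, 110001*, 110100*, 110111, 111001*, 111010*
[col 1] -00010*, -01010*, -10100, -11001, -11010*, 0-0011, 0-0101, 0-1010*, 00-010*, 00-101, 00001-, 01-011, 0101-0, 01010-, 0110-0*, 0110-1*, 01100-*, 01101-*, 1-0001, 1-0100, 1-1010*, 10-010*, 101-10*, 101-11*, 10101-*, 10111-*, 11-001, 110-00, 11000-
[col 2] --1010, -0-010, 0110--, 101-1-
Prime implicants: --1010, -0-010, -10100, -11001, 0-0011, 0-0101, 00-101, 00001-, 01-011, 0101-0, 01010-, 0110--, 1-0001, 1-0100, 101-1-, 11-001, 110-00, 11000-, 110111

-10100, -11001, 0-0011, 0-0101, 00-101, 00001-, 01-011, 0101-0, 01010-, 1-0001, 1-0100, 11-001, 110-00, 11000-, 110111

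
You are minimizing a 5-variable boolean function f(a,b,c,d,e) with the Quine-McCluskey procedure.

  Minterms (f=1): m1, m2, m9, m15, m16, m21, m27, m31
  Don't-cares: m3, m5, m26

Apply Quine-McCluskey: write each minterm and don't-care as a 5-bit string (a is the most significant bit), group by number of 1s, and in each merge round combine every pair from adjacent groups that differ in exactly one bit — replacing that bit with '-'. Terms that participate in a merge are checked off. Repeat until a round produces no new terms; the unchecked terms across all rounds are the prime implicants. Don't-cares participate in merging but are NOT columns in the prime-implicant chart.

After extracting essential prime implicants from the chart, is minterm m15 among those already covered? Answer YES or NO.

YES

[col 0] 00001*, 00010*, 00011*, 00101*, 01001*, 01111*, 10000, 10101*, 11010*, 11011*, 11111*
[col 1] -0101, -1111, 0-001, 00-01, 000-1, 0001-, 11-11, 1101-
Prime implicants: -0101, -1111, 0-001, 00-01, 000-1, 0001-, 10000, 11-11, 1101-
PI chart (minterm → PIs covering it):
  1 | 0-001,00-01,000-1
  2 | 0001-  (sole → essential)
  9 | 0-001  (sole → essential)
  15 | -1111  (sole → essential)
  16 | 10000  (sole → essential)
  21 | -0101  (sole → essential)
  27 | 11-11,1101-
  31 | -1111,11-11
Essential prime implicants: -0101, -1111, 0-001, 0001-, 10000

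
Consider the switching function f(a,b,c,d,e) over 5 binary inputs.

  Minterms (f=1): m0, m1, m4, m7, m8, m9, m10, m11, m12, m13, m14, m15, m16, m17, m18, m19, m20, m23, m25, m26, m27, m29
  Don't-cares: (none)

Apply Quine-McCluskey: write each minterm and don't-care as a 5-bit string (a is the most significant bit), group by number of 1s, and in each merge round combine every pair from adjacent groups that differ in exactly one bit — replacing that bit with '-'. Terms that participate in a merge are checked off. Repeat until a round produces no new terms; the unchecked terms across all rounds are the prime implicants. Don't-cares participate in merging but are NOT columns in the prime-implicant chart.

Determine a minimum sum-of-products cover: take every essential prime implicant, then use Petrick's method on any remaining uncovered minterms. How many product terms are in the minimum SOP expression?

6

Round 0: 00000✓ 00001✓ 00100✓ 00111✓ 01000✓ 01001✓ 01010✓ 01011✓ 01100✓ 01101✓ 01110✓ 01111✓ 10000✓ 10001✓ 10010✓ 10011✓ 10100✓ 10111✓ 11001✓ 11010✓ 11011✓ 11101✓
Round 1: -0000✓ -0001✓ -0100✓ -0111 -1001✓ -1010✓ -1011✓ -1101✓ 0-000✓ 0-001✓ 0-100✓ 0-111 00-00✓ 0000-✓ 01-00✓ 01-01✓ 01-10✓ 01-11✓ 010-0✓ 010-1✓ 0100-✓ 0101-✓ 011-0✓ 011-1✓ 0110-✓ 0111-✓ 1-001✓ 1-010✓ 1-011✓ 10-00✓ 10-11 100-0✓ 100-1✓ 1000-✓ 1001-✓ 11-01✓ 110-1✓ 1101-✓
Round 2: --001 -0-00 -000- -1-01 -10-1 -101- 0--00 0-00- 01--0✓ 01--1✓ 01-0-✓ 01-1-✓ 010--✓ 011--✓ 1-0-1 1-01- 100--
Round 3: 01---
PIs = {--001, -0-00, -000-, -0111, -1-01, -10-1, -101-, 0--00, 0-00-, 0-111, 01---, 1-0-1, 1-01-, 10-11, 100--}
Coverage chart:
  m0: -0-00,-000-,0--00,0-00-
  m1: --001,-000-,0-00-
  m4: -0-00,0--00
  m7: -0111,0-111
  m8: 0--00,0-00-,01---
  m9: --001,-1-01,-10-1,0-00-,01---
  m10: -101-,01---
  m11: -10-1,-101-,01---
  m12: 0--00,01---
  m13: -1-01,01---
  m14: 01--- ←essential
  m15: 0-111,01---
  m16: -0-00,-000-,100--
  m17: --001,-000-,1-0-1,100--
  m18: 1-01-,100--
  m19: 1-0-1,1-01-,10-11,100--
  m20: -0-00 ←essential
  m23: -0111,10-11
  m25: --001,-1-01,-10-1,1-0-1
  m26: -101-,1-01-
  m27: -10-1,-101-,1-0-1,1-01-
  m29: -1-01 ←essential
Essential: -0-00, -1-01, 01---
Petrick residual → --001, -0111, 1-01-
Min cover (6 terms): c'd'e + b'd'e' + b'cde + bd'e + a'b + ac'd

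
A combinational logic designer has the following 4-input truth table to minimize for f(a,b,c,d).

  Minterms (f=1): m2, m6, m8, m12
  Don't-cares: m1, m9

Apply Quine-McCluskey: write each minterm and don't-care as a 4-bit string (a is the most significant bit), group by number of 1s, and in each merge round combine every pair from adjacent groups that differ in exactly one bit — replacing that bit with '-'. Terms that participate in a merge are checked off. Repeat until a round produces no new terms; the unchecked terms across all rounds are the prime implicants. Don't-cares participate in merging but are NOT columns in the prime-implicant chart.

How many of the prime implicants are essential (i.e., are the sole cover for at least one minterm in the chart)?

2

[col 0] 0001*, 0010*, 0110*, 1000*, 1001*, 1100*
[col 1] -001, 0-10, 1-00, 100-
Prime implicants: -001, 0-10, 1-00, 100-
PI chart (minterm → PIs covering it):
  2 | 0-10  (sole → essential)
  6 | 0-10  (sole → essential)
  8 | 1-00,100-
  12 | 1-00  (sole → essential)
Essential prime implicants: 0-10, 1-00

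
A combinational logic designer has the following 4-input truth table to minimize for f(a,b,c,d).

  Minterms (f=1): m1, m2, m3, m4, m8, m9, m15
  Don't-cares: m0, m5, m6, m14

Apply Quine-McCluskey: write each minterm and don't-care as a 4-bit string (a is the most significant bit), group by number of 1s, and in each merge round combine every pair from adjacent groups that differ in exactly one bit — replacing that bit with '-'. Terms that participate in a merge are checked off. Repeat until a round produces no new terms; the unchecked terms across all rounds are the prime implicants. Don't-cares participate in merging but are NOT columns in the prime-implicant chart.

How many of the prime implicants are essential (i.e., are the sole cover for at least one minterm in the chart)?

3

[col 0] 0000*, 0001*, 0010*, 0011*, 0100*, 0101*, 0110*, 1000*, 1001*, 1110*, 1111*
[col 1] -000*, -001*, -110, 0-00*, 0-01*, 0-10*, 00-0*, 00-1*, 000-*, 001-*, 01-0*, 010-*, 100-*, 111-
[col 2] -00-, 0--0, 0-0-, 00--
Prime implicants: -00-, -110, 0--0, 0-0-, 00--, 111-
PI chart (minterm → PIs covering it):
  1 | -00-,0-0-,00--
  2 | 0--0,00--
  3 | 00--  (sole → essential)
  4 | 0--0,0-0-
  8 | -00-  (sole → essential)
  9 | -00-  (sole → essential)
  15 | 111-  (sole → essential)
Essential prime implicants: -00-, 00--, 111-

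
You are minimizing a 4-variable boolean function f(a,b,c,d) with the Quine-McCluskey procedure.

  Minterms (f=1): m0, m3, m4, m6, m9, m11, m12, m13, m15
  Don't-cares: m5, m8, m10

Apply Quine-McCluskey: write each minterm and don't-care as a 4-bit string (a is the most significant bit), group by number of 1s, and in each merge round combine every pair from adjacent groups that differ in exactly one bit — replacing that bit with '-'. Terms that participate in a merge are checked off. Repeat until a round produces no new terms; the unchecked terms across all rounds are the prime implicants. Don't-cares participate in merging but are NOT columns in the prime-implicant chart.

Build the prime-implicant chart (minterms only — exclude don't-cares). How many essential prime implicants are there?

4

Round 0: 0000✓ 0011✓ 0100✓ 0101✓ 0110✓ 1000✓ 1001✓ 1010✓ 1011✓ 1100✓ 1101✓ 1111✓
Round 1: -000✓ -011 -100✓ -101✓ 0-00✓ 01-0 010-✓ 1-00✓ 1-01✓ 1-11✓ 10-0✓ 10-1✓ 100-✓ 101-✓ 11-1✓ 110-✓
Round 2: --00 -10- 1--1 1-0- 10--
PIs = {--00, -011, -10-, 01-0, 1--1, 1-0-, 10--}
Coverage chart:
  m0: --00 ←essential
  m3: -011 ←essential
  m4: --00,-10-,01-0
  m6: 01-0 ←essential
  m9: 1--1,1-0-,10--
  m11: -011,1--1,10--
  m12: --00,-10-,1-0-
  m13: -10-,1--1,1-0-
  m15: 1--1 ←essential
Essential: --00, -011, 01-0, 1--1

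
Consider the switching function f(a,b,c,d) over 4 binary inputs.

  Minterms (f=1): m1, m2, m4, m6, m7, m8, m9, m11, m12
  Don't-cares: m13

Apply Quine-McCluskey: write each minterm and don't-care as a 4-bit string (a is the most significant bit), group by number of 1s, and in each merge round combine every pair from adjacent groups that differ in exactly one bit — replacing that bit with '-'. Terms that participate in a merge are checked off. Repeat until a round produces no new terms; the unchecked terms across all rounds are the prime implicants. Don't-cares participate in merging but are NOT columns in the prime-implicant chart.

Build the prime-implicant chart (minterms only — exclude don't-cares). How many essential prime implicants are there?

5

Round 0: 0001✓ 0010✓ 0100✓ 0110✓ 0111✓ 1000✓ 1001✓ 1011✓ 1100✓ 1101✓
Round 1: -001 -100 0-10 01-0 011- 1-00✓ 1-01✓ 10-1 100-✓ 110-✓
Round 2: 1-0-
PIs = {-001, -100, 0-10, 01-0, 011-, 1-0-, 10-1}
Coverage chart:
  m1: -001 ←essential
  m2: 0-10 ←essential
  m4: -100,01-0
  m6: 0-10,01-0,011-
  m7: 011- ←essential
  m8: 1-0- ←essential
  m9: -001,1-0-,10-1
  m11: 10-1 ←essential
  m12: -100,1-0-
Essential: -001, 0-10, 011-, 1-0-, 10-1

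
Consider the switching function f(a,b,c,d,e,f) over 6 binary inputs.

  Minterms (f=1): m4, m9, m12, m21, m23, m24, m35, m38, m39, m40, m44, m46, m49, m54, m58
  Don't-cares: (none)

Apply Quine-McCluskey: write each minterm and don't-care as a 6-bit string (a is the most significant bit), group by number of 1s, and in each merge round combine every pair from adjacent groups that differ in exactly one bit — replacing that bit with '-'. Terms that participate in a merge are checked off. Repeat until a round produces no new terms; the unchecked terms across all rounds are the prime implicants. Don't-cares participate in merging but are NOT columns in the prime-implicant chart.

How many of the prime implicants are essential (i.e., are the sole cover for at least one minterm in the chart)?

[col 0] 000100*, 001001, 001100*, 010101*, 010111*, 011000, 100011*, 100110*, 100111*, 101000*, 101100*, 101110*, 110001, 110110*, 111010
[col 1] -01100, 00-100, 0101-1, 1-0110, 10-110, 100-11, 10011-, 101-00, 1011-0
Prime implicants: -01100, 00-100, 001001, 0101-1, 011000, 1-0110, 10-110, 100-11, 10011-, 101-00, 1011-0, 110001, 111010
PI chart (minterm → PIs covering it):
  4 | 00-100  (sole → essential)
  9 | 001001  (sole → essential)
  12 | -01100,00-100
  21 | 0101-1  (sole → essential)
  23 | 0101-1  (sole → essential)
  24 | 011000  (sole → essential)
  35 | 100-11  (sole → essential)
  38 | 1-0110,10-110,10011-
  39 | 100-11,10011-
  40 | 101-00  (sole → essential)
  44 | -01100,101-00,1011-0
  46 | 10-110,1011-0
  49 | 110001  (sole → essential)
  54 | 1-0110  (sole → essential)
  58 | 111010  (sole → essential)
Essential prime implicants: 00-100, 001001, 0101-1, 011000, 1-0110, 100-11, 101-00, 110001, 111010

9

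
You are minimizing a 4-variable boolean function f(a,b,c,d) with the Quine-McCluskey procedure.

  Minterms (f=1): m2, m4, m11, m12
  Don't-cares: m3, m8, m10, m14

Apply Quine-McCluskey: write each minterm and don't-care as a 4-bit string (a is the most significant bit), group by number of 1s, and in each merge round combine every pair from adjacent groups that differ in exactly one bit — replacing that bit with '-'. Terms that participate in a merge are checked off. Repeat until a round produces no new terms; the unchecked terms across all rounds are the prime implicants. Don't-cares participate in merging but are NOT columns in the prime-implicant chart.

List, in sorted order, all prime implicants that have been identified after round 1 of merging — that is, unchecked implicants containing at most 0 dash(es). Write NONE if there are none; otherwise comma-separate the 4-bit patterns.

[col 0] 0010*, 0011*, 0100*, 1000*, 1010*, 1011*, 1100*, 1110*
[col 1] -010*, -011*, -100, 001-*, 1-00*, 1-10*, 10-0*, 101-*, 11-0*
[col 2] -01-, 1--0
Prime implicants: -01-, -100, 1--0

NONE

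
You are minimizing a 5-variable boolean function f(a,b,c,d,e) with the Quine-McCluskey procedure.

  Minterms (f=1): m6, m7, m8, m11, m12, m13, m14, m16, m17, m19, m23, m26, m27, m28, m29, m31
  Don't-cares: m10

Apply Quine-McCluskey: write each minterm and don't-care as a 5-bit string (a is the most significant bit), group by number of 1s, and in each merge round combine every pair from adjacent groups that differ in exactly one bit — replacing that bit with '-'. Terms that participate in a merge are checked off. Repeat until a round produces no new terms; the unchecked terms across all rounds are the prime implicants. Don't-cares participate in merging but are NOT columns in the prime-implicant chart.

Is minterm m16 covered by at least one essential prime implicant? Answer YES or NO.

YES

Round 0: 00110✓ 00111✓ 01000✓ 01010✓ 01011✓ 01100✓ 01101✓ 01110✓ 10000✓ 10001✓ 10011✓ 10111✓ 11010✓ 11011✓ 11100✓ 11101✓ 11111✓
Round 1: -0111 -1010✓ -1011✓ -1100✓ -1101✓ 0-110 0011- 01-00✓ 01-10✓ 010-0✓ 0101-✓ 011-0✓ 0110-✓ 1-011✓ 1-111✓ 10-11✓ 100-1 1000- 11-11✓ 1101-✓ 111-1 1110-✓
Round 2: -101- -110- 01--0 1--11
PIs = {-0111, -101-, -110-, 0-110, 0011-, 01--0, 1--11, 100-1, 1000-, 111-1}
Coverage chart:
  m6: 0-110,0011-
  m7: -0111,0011-
  m8: 01--0 ←essential
  m11: -101- ←essential
  m12: -110-,01--0
  m13: -110- ←essential
  m14: 0-110,01--0
  m16: 1000- ←essential
  m17: 100-1,1000-
  m19: 1--11,100-1
  m23: -0111,1--11
  m26: -101- ←essential
  m27: -101-,1--11
  m28: -110- ←essential
  m29: -110-,111-1
  m31: 1--11,111-1
Essential: -101-, -110-, 01--0, 1000-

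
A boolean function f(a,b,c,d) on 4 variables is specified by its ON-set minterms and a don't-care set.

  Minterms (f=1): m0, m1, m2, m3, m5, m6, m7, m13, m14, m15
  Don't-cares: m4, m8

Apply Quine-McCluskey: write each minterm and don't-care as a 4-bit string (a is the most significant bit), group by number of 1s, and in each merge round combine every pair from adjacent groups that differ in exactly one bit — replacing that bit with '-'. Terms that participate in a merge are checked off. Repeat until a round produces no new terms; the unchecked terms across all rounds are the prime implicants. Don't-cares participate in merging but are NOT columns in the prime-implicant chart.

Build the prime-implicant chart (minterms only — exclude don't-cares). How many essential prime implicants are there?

3

Round 0: 0000✓ 0001✓ 0010✓ 0011✓ 0100✓ 0101✓ 0110✓ 0111✓ 1000✓ 1101✓ 1110✓ 1111✓
Round 1: -000 -101✓ -110✓ -111✓ 0-00✓ 0-01✓ 0-10✓ 0-11✓ 00-0✓ 00-1✓ 000-✓ 001-✓ 01-0✓ 01-1✓ 010-✓ 011-✓ 11-1✓ 111-✓
Round 2: -1-1 -11- 0--0✓ 0--1✓ 0-0-✓ 0-1-✓ 00--✓ 01--✓
Round 3: 0---
PIs = {-000, -1-1, -11-, 0---}
Coverage chart:
  m0: -000,0---
  m1: 0--- ←essential
  m2: 0--- ←essential
  m3: 0--- ←essential
  m5: -1-1,0---
  m6: -11-,0---
  m7: -1-1,-11-,0---
  m13: -1-1 ←essential
  m14: -11- ←essential
  m15: -1-1,-11-
Essential: -1-1, -11-, 0---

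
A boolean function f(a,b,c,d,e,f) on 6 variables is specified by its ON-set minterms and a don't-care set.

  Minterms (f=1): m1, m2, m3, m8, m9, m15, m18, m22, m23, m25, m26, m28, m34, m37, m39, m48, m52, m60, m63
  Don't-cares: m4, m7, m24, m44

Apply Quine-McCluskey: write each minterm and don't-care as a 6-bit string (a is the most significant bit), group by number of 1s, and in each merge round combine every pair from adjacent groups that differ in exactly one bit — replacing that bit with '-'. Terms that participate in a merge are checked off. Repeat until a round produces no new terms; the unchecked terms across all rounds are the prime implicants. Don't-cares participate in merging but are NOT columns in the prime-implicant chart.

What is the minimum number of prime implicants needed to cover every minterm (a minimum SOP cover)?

10

[col 0] 000001*, 000010*, 000011*, 000100, 000111*, 001000*, 001001*, 001111*, 010010*, 010110*, 010111*, 011000*, 011001*, 011010*, 011100*, 100010*, 100101*, 100111*, 101100*, 110000*, 110100*, 111100*, 111111
[col 1] -00010, -00111, -11100, 0-0010, 0-0111, 0-1000*, 0-1001*, 00-001, 00-111, 000-11, 0000-1, 00001-, 00100-*, 01-010, 010-10, 01011-, 011-00, 0110-0, 01100-*, 1-1100, 1001-1, 11-100, 110-00
[col 2] 0-100-
Prime implicants: -00010, -00111, -11100, 0-0010, 0-0111, 0-100-, 00-001, 00-111, 000-11, 0000-1, 00001-, 000100, 01-010, 010-10, 01011-, 011-00, 0110-0, 1-1100, 1001-1, 11-100, 110-00, 111111
PI chart (minterm → PIs covering it):
  1 | 00-001,0000-1
  2 | -00010,0-0010,00001-
  3 | 000-11,0000-1,00001-
  8 | 0-100-  (sole → essential)
  9 | 0-100-,00-001
  15 | 00-111  (sole → essential)
  18 | 0-0010,01-010,010-10
  22 | 010-10,01011-
  23 | 0-0111,01011-
  25 | 0-100-  (sole → essential)
  26 | 01-010,0110-0
  28 | -11100,011-00
  34 | -00010  (sole → essential)
  37 | 1001-1  (sole → essential)
  39 | -00111,1001-1
  48 | 110-00  (sole → essential)
  52 | 11-100,110-00
  60 | -11100,1-1100,11-100
  63 | 111111  (sole → essential)
Essential prime implicants: -00010, 0-100-, 00-111, 1001-1, 110-00, 111111
Petrick residual → -11100, 0000-1, 01-010, 01011-
Minimum SOP uses 10 PIs: b'c'd'ef' + bcde'f' + a'cd'e' + a'b'def + a'b'c'd'f + a'bd'ef' + a'bc'de + ab'c'df + abc'e'f' + abcdef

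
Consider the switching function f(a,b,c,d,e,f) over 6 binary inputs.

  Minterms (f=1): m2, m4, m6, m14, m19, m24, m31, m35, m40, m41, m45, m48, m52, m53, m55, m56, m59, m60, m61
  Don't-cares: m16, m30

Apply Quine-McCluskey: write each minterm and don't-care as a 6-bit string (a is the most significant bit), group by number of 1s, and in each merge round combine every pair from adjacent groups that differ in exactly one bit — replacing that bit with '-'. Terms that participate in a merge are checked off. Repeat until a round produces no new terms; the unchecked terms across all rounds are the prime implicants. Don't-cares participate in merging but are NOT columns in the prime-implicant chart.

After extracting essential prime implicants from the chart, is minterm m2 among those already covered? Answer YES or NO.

YES

Round 0: 000010✓ 000100✓ 000110✓ 001110✓ 010000✓ 010011 011000✓ 011110✓ 011111✓ 100011 101000✓ 101001✓ 101101✓ 110000✓ 110100✓ 110101✓ 110111✓ 111000✓ 111011 111100✓ 111101✓
Round 1: -10000✓ -11000✓ 0-1110 00-110 000-10 0001-0 01-000✓ 01111- 1-1000 1-1101 101-01 10100- 11-000✓ 11-100✓ 11-101✓ 110-00✓ 1101-1 11010-✓ 111-00✓ 11110-✓
Round 2: -1-000 11--00 11-10-
PIs = {-1-000, 0-1110, 00-110, 000-10, 0001-0, 010011, 01111-, 1-1000, 1-1101, 100011, 101-01, 10100-, 11--00, 11-10-, 1101-1, 111011}
Coverage chart:
  m2: 000-10 ←essential
  m4: 0001-0 ←essential
  m6: 00-110,000-10,0001-0
  m14: 0-1110,00-110
  m19: 010011 ←essential
  m24: -1-000 ←essential
  m31: 01111- ←essential
  m35: 100011 ←essential
  m40: 1-1000,10100-
  m41: 101-01,10100-
  m45: 1-1101,101-01
  m48: -1-000,11--00
  m52: 11--00,11-10-
  m53: 11-10-,1101-1
  m55: 1101-1 ←essential
  m56: -1-000,1-1000,11--00
  m59: 111011 ←essential
  m60: 11--00,11-10-
  m61: 1-1101,11-10-
Essential: -1-000, 000-10, 0001-0, 010011, 01111-, 100011, 1101-1, 111011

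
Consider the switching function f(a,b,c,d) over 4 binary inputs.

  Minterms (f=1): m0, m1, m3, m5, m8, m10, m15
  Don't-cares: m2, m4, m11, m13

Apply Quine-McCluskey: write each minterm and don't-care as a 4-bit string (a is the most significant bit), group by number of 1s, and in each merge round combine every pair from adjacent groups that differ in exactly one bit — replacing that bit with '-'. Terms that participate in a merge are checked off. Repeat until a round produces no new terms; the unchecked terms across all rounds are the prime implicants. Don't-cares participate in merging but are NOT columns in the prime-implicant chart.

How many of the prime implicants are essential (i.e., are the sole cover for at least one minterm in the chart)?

1

Round 0: 0000✓ 0001✓ 0010✓ 0011✓ 0100✓ 0101✓ 1000✓ 1010✓ 1011✓ 1101✓ 1111✓
Round 1: -000✓ -010✓ -011✓ -101 0-00✓ 0-01✓ 00-0✓ 00-1✓ 000-✓ 001-✓ 010-✓ 1-11 10-0✓ 101-✓ 11-1
Round 2: -0-0 -01- 0-0- 00--
PIs = {-0-0, -01-, -101, 0-0-, 00--, 1-11, 11-1}
Coverage chart:
  m0: -0-0,0-0-,00--
  m1: 0-0-,00--
  m3: -01-,00--
  m5: -101,0-0-
  m8: -0-0 ←essential
  m10: -0-0,-01-
  m15: 1-11,11-1
Essential: -0-0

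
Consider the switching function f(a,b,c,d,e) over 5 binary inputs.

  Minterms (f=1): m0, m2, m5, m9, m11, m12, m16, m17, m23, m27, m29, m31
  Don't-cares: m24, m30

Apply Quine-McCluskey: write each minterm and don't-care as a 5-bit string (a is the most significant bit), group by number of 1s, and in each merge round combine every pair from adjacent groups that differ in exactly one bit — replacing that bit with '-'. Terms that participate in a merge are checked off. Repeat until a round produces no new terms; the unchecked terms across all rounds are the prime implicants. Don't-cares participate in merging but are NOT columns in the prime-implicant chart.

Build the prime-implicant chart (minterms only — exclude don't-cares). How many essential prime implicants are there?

7

Round 0: 00000✓ 00010✓ 00101 01001✓ 01011✓ 01100 10000✓ 10001✓ 10111✓ 11000✓ 11011✓ 11101✓ 11110✓ 11111✓
Round 1: -0000 -1011 000-0 010-1 1-000 1-111 1000- 11-11 111-1 1111-
PIs = {-0000, -1011, 000-0, 00101, 010-1, 01100, 1-000, 1-111, 1000-, 11-11, 111-1, 1111-}
Coverage chart:
  m0: -0000,000-0
  m2: 000-0 ←essential
  m5: 00101 ←essential
  m9: 010-1 ←essential
  m11: -1011,010-1
  m12: 01100 ←essential
  m16: -0000,1-000,1000-
  m17: 1000- ←essential
  m23: 1-111 ←essential
  m27: -1011,11-11
  m29: 111-1 ←essential
  m31: 1-111,11-11,111-1,1111-
Essential: 000-0, 00101, 010-1, 01100, 1-111, 1000-, 111-1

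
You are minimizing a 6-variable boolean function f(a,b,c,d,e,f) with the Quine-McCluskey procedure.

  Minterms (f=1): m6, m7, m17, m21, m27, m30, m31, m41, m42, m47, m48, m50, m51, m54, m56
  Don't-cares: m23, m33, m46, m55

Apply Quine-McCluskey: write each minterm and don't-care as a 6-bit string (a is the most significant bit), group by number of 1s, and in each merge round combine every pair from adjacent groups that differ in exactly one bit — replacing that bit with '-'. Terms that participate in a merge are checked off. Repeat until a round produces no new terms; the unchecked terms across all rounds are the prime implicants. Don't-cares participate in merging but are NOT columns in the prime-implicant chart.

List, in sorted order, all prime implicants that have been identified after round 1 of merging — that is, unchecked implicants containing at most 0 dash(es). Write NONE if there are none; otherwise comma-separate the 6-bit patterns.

NONE

Round 0: 000110✓ 000111✓ 010001✓ 010101✓ 010111✓ 011011✓ 011110✓ 011111✓ 100001✓ 101001✓ 101010✓ 101110✓ 101111✓ 110000✓ 110010✓ 110011✓ 110110✓ 110111✓ 111000✓
Round 1: -10111 0-0111 00011- 01-111 010-01 0101-1 011-11 01111- 10-001 101-10 10111- 11-000 110-10✓ 110-11✓ 1100-0 11001-✓ 11011-✓
Round 2: 110-1-
PIs = {-10111, 0-0111, 00011-, 01-111, 010-01, 0101-1, 011-11, 01111-, 10-001, 101-10, 10111-, 11-000, 110-1-, 1100-0}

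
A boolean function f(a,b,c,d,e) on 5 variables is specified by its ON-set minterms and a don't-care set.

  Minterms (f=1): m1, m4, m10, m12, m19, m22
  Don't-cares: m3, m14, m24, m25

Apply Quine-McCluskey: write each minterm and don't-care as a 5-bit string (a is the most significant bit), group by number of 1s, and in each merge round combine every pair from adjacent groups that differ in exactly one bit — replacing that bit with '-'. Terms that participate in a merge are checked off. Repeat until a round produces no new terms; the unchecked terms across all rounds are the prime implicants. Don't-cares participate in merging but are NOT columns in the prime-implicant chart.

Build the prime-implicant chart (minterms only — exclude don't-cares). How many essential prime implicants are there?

[col 0] 00001*, 00011*, 00100*, 01010*, 01100*, 01110*, 10011*, 10110, 11000*, 11001*
[col 1] -0011, 0-100, 000-1, 01-10, 011-0, 1100-
Prime implicants: -0011, 0-100, 000-1, 01-10, 011-0, 10110, 1100-
PI chart (minterm → PIs covering it):
  1 | 000-1  (sole → essential)
  4 | 0-100  (sole → essential)
  10 | 01-10  (sole → essential)
  12 | 0-100,011-0
  19 | -0011  (sole → essential)
  22 | 10110  (sole → essential)
Essential prime implicants: -0011, 0-100, 000-1, 01-10, 10110

5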